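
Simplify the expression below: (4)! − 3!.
(4)! − 3! = (4)·3! − 3! = (4−1)·3! = 3·3! = 18.

Answer: 18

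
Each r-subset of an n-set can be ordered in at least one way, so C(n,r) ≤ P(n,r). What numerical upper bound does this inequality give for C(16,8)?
518,918,400

Solution: P(16,8) = 16·15·14·13·12·11·10·9 = 518,918,400, so C(16,8) ≤ 518,918,400. (The bound is loose by a factor of 8! = 40,320: C(16,8) = 518,918,400/40,320 = 12,870.)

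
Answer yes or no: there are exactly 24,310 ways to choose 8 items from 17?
Yes

Explanation: C(17,8) = 24,310.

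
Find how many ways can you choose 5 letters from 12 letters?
792

Explanation: C(12,5) = 12! / (5! × (12-5)!)
         = 12! / (5! × 7!)
         = 792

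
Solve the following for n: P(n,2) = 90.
10

Solution: P(n,2) = n(n−1) is increasing in n; n(n−1) ≈ (n−0.5)^2 = 90 gives n ≈ 10.0. Check: P(8,2) = 56, P(9,2) = 72, P(10,2) = 90 ✓. So n = 10.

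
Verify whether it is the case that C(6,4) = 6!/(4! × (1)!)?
False

Reasoning: The correct denominator is 4!×2!, giving C(6,4) = 15; the stated RHS is 6!/(4!×1!) = 30 ≠ 15, so the statement does not hold.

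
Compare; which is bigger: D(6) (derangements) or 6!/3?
D(6)

Reasoning: D(6) = (6-1)·[D(5) + D(4)] = 5·[44 + 9] = 265; 6!/3 = 720/3 = 240.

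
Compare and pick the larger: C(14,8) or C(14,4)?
C(14,8)

Explanation: C(14,8)=3,003, C(14,4)=1,001.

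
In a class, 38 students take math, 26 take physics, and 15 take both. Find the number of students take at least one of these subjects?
|A∪B| = |A|+|B|-|A∩B| = 38+26-15 = 49.
Final answer: 49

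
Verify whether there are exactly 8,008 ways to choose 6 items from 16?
True
C(16,6) = 8,008.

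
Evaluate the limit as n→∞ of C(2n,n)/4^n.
0

C(2n,n) ~ 4^n/√(πn), so C(2n,n)/4^n ~ 1/√(πn) → 0.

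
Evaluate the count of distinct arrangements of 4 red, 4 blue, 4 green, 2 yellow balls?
Multinomial: 14!/(4! × 4! × 4! × 2!) = 3,153,150.

Answer: 3,153,150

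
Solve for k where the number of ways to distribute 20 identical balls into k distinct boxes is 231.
3

Solution: Stars and bars: the count is C(20+k−1, k−1), increasing in k. k=2: C(21,1) = 21, k=3: C(22,2) = 231 ✓. So k = 3.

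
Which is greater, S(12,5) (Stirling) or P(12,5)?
S(12,5)

Solution: S(12,5) = 5·S(11,5) + S(11,4) = 5·246,730 + 145,750 = 1,379,400; P(12,5) = 95,040.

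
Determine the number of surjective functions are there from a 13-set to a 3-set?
1,569,750

Onto functions = 3! × S(13,3)
First compute S(13,3) via recurrence:
Using the Stirling recurrence: S(n,k) = k·S(n-1,k) + S(n-1,k-1)
S(13,3) = 3·S(12,3) + S(12,2)
         = 3·86526 + 2047
         = 259578 + 2047
         = 261,625
Then: 6 × 261625 = 1,569,750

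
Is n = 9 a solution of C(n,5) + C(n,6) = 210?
Yes

Solution: C(9,5) + C(9,6) = 126 + 84 = 210, which equals 210.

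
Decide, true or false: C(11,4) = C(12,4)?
False

Explanation: LHS = C(11,4) = 330; RHS = C(12,4) = 495. 330 ≠ 495, so the statement does not hold.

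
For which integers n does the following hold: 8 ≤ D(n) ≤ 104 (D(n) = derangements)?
4, 5

Explanation: Using D(n) = (n−1)[D(n−1) + D(n−2)] with D(1)=0, D(2)=1: D(3)=2; D(4)=9; D(5)=44; D(6)=265. So valid n = 4, 5.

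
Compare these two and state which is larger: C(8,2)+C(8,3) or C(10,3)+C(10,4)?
C(10,3)+C(10,4)

Working:
First=84, Second=330.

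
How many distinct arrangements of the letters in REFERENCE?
7,560

Reasoning: Word has 9 letters (R=2, E=4, F=1, N=1, C=1). Arrangements: 9!/Π(k!) = 7,560.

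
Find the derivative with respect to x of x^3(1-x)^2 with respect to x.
3x^2(1-x)^2 - 2x^3(1-x)^1

Reasoning: Product rule: 3x^{2}(1-x)^{2} + x^3·(-2)(1-x)^{1}.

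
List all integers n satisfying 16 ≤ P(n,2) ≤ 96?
P(4,2)=12; P(5,2)=20; P(6,2)=30; P(7,2)=42; P(8,2)=56; P(9,2)=72; P(10,2)=90; P(11,2)=110. So valid n = 5, 6, 7, 8, 9, 10.
Final answer: 5, 6, 7, 8, 9, 10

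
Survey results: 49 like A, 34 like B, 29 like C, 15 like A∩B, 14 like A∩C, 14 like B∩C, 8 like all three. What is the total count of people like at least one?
77

|A∪B∪C| = 49+34+29-15-14-14+8 = 77.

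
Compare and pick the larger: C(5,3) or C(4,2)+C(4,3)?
Equal

Reasoning: By Pascal's identity: C(5,3) = C(4,2)+C(4,3) = 10. Equal.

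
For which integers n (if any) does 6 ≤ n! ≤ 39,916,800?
3, 4, 5, 6, 7, 8, 9, 10, 11

Explanation: n! is strictly increasing; 3! = 6 and 11! = 39,916,800, so valid n = 3, 4, 5, 6, 7, 8, 9, 10, 11.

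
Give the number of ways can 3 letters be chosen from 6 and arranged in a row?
P(6,3) = 6!/(6-3)! = 120.

Answer: 120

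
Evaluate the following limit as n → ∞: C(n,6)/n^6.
C(n,6) ≈ n^6/6! for large n. Limit = 1/6! = 1/720.
Final answer: 1/720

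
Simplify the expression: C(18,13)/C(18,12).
6/13
C(n,k+1)/C(n,k) = (n−k)/(k+1). Here (18−12)/(12+1) = 6/13 = 6/13.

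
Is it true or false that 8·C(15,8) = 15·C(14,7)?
True

Reasoning: Absorption identity k·C(n,k) = n·C(n-1,k-1). LHS = 8·6435 = 51,480; RHS = 15·3432 = 51,480.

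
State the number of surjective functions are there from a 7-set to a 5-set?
Onto functions = 5! × S(7,5)
First compute S(7,5) via recurrence:
Using the Stirling recurrence: S(n,k) = k·S(n-1,k) + S(n-1,k-1)
S(7,5) = 5·S(6,5) + S(6,4)
         = 5·15 + 65
         = 75 + 65
         = 140
Then: 120 × 140 = 16,800
Final answer: 16,800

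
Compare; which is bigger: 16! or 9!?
16!

Working:
16!=20,922,789,888,000, 9!=362,880. 16! > 9!.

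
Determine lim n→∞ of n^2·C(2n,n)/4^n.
∞
C(2n,n) ~ 4^n/√(πn), so n^2·C(2n,n)/4^n ~ n^(2 − 1/2)/√π → ∞.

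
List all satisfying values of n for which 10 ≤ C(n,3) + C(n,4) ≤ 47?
5, 6

Explanation: C(4,3)+C(4,4)=5; C(5,3)+C(5,4)=15; C(6,3)+C(6,4)=35; C(7,3)+C(7,4)=70. So valid n = 5, 6.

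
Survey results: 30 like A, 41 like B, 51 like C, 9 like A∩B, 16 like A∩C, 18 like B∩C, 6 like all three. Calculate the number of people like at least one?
85

Working:
|A∪B∪C| = 30+41+51-9-16-18+6 = 85.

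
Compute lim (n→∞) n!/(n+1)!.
n!/(n+1)! = 1/[(n+1)] → 0 as n → ∞.
Final answer: 0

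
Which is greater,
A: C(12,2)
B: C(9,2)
A

A=C(12,2)=66, B=C(9,2)=36.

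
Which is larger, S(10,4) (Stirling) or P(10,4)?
S(10,4)

S(10,4) = 4·S(9,4) + S(9,3) = 4·7,770 + 3,025 = 34,105; P(10,4) = 5,040.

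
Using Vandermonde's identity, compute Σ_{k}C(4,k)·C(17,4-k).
= C(4+17,4) = C(21,4) = 5,985.
Final answer: 5,985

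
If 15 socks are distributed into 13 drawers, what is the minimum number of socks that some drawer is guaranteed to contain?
2
Pigeonhole: ⌈15/13⌉ = 2.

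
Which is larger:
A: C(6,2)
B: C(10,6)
A=C(6,2)=15, B=C(10,6)=210.

Answer: B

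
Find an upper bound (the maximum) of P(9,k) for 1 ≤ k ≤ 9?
362,880

Reasoning: P(9,k) increases in k, so maximum at k = 9: 9! = 362,880.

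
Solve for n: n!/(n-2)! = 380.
20

n!/(n-2)! = n×(n-1), a product of 2 consecutive integers ≈ (n−0.5)^2. 380^(1/2) + 0.5 ≈ 20.0; check n = 20: 20×19 = 380 ✓. So n = 20.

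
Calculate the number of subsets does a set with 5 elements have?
32

Each element can be included or excluded: 2^5 = 32.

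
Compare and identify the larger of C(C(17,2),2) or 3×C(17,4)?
C(C(17,2),2)
C(C(17,2),2)=9,180, 3×C(17,4)=7,140.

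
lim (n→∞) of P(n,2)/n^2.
1

Reasoning: P(n,2) = n(n-1) ≈ n^2 for large n. Limit = 1.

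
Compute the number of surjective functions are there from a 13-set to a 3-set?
1,569,750
Onto functions = 3! × S(13,3)
First compute S(13,3) via recurrence:
Using the Stirling recurrence: S(n,k) = k·S(n-1,k) + S(n-1,k-1)
S(13,3) = 3·S(12,3) + S(12,2)
         = 3·86526 + 2047
         = 259578 + 2047
         = 261,625
Then: 6 × 261625 = 1,569,750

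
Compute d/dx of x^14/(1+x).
(14x^13(1+x) - x^14)/(1+x)²

Reasoning: Quotient rule: [14x^{13}(1+x) - x^14]/(1+x)².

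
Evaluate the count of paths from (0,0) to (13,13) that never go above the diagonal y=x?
Counted by the Catalan number C_13: C_13 = C(26,13)/(13+1) = 10,400,600/14 = 742,900.
Final answer: 742,900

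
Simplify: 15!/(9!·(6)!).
5,005

Solution: This is C(15,9) = 5,005.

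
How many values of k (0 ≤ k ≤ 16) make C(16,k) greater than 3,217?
Row 16 is unimodal and symmetric about k=16/2. C(16,4)=1,820 ≤ 3,217; C(16,5)=4,368 > 3,217; by symmetry C(16,k) > 3,217 for k = 5..11. That's 11 - 5 + 1 = 7 values.

Answer: 7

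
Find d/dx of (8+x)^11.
11(8+x)^10

Working:
Using the power rule: d/dx (8+x)^11 = 11(8+x)^{10}.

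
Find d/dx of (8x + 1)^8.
64(8x + 1)^7

Working:
Chain rule: 8(8x+1)^{7} × 8 = 64(8x+1)^{7}.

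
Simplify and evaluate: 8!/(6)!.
56

Working:
This equals 8×7 = 56.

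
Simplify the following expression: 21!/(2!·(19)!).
210

Working:
This is C(21,2) = 210.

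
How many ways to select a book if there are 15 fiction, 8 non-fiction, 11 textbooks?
By the addition principle: 15 + 8 + 11 = 34.
Final answer: 34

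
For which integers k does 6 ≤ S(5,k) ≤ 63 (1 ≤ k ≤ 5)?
2, 3, 4

Solution: S(5,1)=1; S(5,2)=15; S(5,3)=25; S(5,4)=10; S(5,5)=1. So valid k = 2, 3, 4.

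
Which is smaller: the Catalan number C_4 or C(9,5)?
C_4

Solution: C_4 = C(8,4)/(4+1) = 70/5 = 14; C(9,5) = 126.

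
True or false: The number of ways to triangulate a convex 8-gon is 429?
False

Working:
Triangulations of a convex 8-gon are counted by the Catalan number C_6: C_6 = C(12,6)/(6+1) = 924/7 = 132.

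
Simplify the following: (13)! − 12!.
(13)! − 12! = (13)·12! − 12! = (13−1)·12! = 12·12! = 5,748,019,200.

Answer: 5,748,019,200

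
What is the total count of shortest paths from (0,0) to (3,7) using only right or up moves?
120

Working:
Choose 3 rights from 10 moves: C(10,3) = 120.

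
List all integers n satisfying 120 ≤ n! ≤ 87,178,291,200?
5, 6, 7, 8, 9, 10, 11, 12, 13, 14

n! is strictly increasing; 5! = 120 and 14! = 87,178,291,200, so valid n = 5, 6, 7, 8, 9, 10, 11, 12, 13, 14.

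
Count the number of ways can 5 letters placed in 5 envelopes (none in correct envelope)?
Using D(n) = (n-1)[D(n-1) + D(n-2)]:
D(5) = (5-1) × [D(4) + D(3)]
      = 4 × [9 + 2]
      = 4 × 11
      = 44

Answer: 44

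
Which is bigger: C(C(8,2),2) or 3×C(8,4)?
C(C(8,2),2)

Reasoning: C(C(8,2),2)=378, 3×C(8,4)=210.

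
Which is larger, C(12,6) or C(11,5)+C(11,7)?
C(12,6)=924; C(11,5)+C(11,7)=462+330=792.
Final answer: C(12,6)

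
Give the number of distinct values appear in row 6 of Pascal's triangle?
4

Row 6 has entries C(6,0)..C(6,6); by symmetry C(6,k)=C(6,6-k), giving 4 distinct values.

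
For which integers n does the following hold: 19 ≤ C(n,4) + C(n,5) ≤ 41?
C(5,4)+C(5,5)=6; C(6,4)+C(6,5)=21; C(7,4)+C(7,5)=56. So valid n = 6.
Final answer: 6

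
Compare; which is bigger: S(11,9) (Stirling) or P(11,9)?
P(11,9)

S(11,9) = 9·S(10,9) + S(10,8) = 9·45 + 750 = 1,155; P(11,9) = 19,958,400.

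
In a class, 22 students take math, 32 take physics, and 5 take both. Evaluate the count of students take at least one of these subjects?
49

Working:
|A∪B| = |A|+|B|-|A∩B| = 22+32-5 = 49.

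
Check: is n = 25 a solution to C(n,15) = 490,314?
No

Solution: C(25,15) = 25·24·23·22·21·20·19·18·17·16·15·14·13·12·11/15! = 4,274,473,667,143,680,000/1,307,674,368,000 = 3,268,760, which does not equal 490,314.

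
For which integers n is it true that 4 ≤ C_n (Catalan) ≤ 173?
3, 4, 5, 6

C_2=2; C_3=5; C_4=14; C_5=42; C_6=132; C_7=429. So valid n = 3, 4, 5, 6.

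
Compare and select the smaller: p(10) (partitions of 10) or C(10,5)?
p(10)

Pentagonal recurrence p(n) = p(n−1) + p(n−2) − p(n−5) − p(n−7) + …: p(10) = p(9) + p(8) − p(5) − p(3) = 30 + 22 − 7 − 3 = 42; C(10,5) = 252.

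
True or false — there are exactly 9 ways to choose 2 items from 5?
False

Solution: C(5,2) = 10 ≠ 9.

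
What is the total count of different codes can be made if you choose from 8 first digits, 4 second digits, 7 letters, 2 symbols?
448
By the multiplication principle: 8 × 4 × 7 × 2 = 448.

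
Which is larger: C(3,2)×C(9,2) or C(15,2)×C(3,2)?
C(15,2)×C(3,2)

C(3,2)×C(9,2)=108, C(15,2)×C(3,2)=315.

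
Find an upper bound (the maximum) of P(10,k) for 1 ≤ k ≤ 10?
P(10,k) increases in k, so maximum at k = 10: 10! = 3,628,800.

Answer: 3,628,800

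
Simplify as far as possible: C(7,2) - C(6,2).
6

Explanation: C(7,2) - C(6,2) = C(6,1) = 6.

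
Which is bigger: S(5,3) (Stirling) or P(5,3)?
S(5,3) = 3·S(4,3) + S(4,2) = 3·6 + 7 = 25; P(5,3) = 60.

Answer: P(5,3)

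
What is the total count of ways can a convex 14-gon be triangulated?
Using the Catalan number formula: C_n = C(2n, n) / (n+1)
C_12 = C(24, 12) / (12+1)
     = 2704156 / 13
     = 208,012

Answer: 208,012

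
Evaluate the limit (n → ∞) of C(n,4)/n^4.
C(n,4) ≈ n^4/4! for large n. Limit = 1/4! = 1/24.

Answer: 1/24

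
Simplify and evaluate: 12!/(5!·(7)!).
792

Solution: This is C(12,5) = 792.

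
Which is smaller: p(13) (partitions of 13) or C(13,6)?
p(13)

Solution: Pentagonal recurrence p(n) = p(n−1) + p(n−2) − p(n−5) − p(n−7) + …: p(13) = p(12) + p(11) − p(8) − p(6) + p(1) = 77 + 56 − 22 − 11 + 1 = 101; C(13,6) = 1,716.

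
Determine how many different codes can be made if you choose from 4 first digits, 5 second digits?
20

Reasoning: By the multiplication principle: 4 × 5 = 20.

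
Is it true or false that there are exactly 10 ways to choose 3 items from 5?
True

Explanation: C(5,3) = 10.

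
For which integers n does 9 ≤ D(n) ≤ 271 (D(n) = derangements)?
Using D(n) = (n−1)[D(n−1) + D(n−2)] with D(1)=0, D(2)=1: D(3)=2; D(4)=9; D(5)=44; D(6)=265; D(7)=1,854. So valid n = 4, 5, 6.

Answer: 4, 5, 6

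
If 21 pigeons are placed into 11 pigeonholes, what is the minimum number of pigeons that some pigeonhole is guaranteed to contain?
2

Reasoning: Pigeonhole: ⌈21/11⌉ = 2.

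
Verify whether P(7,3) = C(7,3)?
P(7,3) = 210 but C(7,3) = 35; they differ by a factor of 3! = 6, so the statement does not hold.
Final answer: False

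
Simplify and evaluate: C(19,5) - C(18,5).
3,060

Reasoning: C(19,5) - C(18,5) = C(18,4) = 3,060.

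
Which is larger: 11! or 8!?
11!=39,916,800, 8!=40,320. 11! > 8!.

Answer: 11!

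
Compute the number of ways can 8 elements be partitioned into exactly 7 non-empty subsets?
28

Explanation: This equals S(8,7), the Stirling number of the 2nd kind.
Using the Stirling recurrence: S(n,k) = k·S(n-1,k) + S(n-1,k-1)
S(8,7) = 7·S(7,7) + S(7,6)
         = 7·1 + 21
         = 7 + 21
         = 28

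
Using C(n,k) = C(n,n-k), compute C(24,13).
2,496,144

Working:
C(24,13) = C(24,11) = 2,496,144.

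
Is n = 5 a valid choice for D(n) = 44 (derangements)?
Yes

D(5) = (5-1)·[D(4) + D(3)] = 4·[9 + 2] = 44, which equals 44.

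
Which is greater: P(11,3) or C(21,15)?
C(21,15)
P(11,3)=990, C(21,15)=54,264.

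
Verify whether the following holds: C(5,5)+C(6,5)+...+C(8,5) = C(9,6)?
Hockey stick identity gives Σ = C(9,6) = 84; RHS C(9,6) = 84.
Final answer: True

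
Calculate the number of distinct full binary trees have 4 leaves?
5

Using the Catalan number formula: C_n = C(2n, n) / (n+1)
C_3 = C(6, 3) / (3+1)
     = 20 / 4
     = 5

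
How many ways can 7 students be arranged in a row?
5,040

Explanation: Arrangements of 7 distinct objects: 7! = 5,040.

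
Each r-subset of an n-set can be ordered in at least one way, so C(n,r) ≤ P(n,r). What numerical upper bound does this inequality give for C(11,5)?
55,440

Working:
P(11,5) = 11·10·9·8·7 = 55,440, so C(11,5) ≤ 55,440. (The bound is loose by a factor of 5! = 120: C(11,5) = 55,440/120 = 462.)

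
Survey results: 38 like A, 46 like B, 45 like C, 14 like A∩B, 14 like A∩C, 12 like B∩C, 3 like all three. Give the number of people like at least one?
92
|A∪B∪C| = 38+46+45-14-14-12+3 = 92.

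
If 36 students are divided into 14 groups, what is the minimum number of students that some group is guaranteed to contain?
Pigeonhole: ⌈36/14⌉ = 3.
Final answer: 3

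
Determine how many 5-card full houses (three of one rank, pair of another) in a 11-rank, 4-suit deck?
2,640

Working:
Triple rank: 11. Triple suits: C(4,3)=4. Pair rank: 10. Pair suits: C(4,2)=6. Total: 2,640.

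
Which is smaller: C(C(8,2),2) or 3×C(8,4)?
3×C(8,4)

Solution: C(C(8,2),2)=378, 3×C(8,4)=210.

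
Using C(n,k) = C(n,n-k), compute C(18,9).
48,620

C(18,9) = C(18,9) = 48,620.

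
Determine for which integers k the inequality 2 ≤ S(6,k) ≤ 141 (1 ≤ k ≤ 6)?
2, 3, 4, 5
S(6,1)=1; S(6,2)=31; S(6,3)=90; S(6,4)=65; S(6,5)=15; S(6,6)=1. So valid k = 2, 3, 4, 5.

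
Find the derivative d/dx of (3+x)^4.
4(3+x)^3

Explanation: Using the power rule: d/dx (3+x)^4 = 4(3+x)^{3}.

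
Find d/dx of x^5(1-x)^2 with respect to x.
Product rule: 5x^{4}(1-x)^{2} + x^5·(-2)(1-x)^{1}.

Answer: 5x^4(1-x)^2 - 2x^5(1-x)^1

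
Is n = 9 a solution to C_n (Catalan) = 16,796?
C_9 = C(18,9)/(9+1) = 48,620/10 = 4,862, which does not equal 16,796.

Answer: No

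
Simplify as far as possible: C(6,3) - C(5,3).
10

Explanation: C(6,3) - C(5,3) = C(5,2) = 10.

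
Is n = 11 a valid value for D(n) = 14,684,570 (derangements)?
Yes

Solution: D(11) = (11-1)·[D(10) + D(9)] = 10·[1,334,961 + 133,496] = 14,684,570, which equals 14,684,570.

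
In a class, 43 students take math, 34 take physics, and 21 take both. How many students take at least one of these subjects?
56

Working:
|A∪B| = |A|+|B|-|A∩B| = 43+34-21 = 56.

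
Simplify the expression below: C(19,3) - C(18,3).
C(19,3) - C(18,3) = C(18,2) = 153.

Answer: 153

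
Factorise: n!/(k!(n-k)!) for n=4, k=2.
This is the binomial coefficient C(4,2) = 6.
Final answer: C(4,2) = 6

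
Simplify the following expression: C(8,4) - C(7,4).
C(8,4) - C(7,4) = C(7,3) = 35.

Answer: 35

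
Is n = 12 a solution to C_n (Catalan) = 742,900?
C_12 = C(24,12)/(12+1) = 2,704,156/13 = 208,012, which does not equal 742,900.

Answer: No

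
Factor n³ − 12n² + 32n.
n(n − 4)(n − 8)

n³ − 12n² + 32n = n(n² − 12n + 32) = n(n − 4)(n − 8).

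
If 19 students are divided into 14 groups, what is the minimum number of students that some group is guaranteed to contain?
Pigeonhole: ⌈19/14⌉ = 2.
Final answer: 2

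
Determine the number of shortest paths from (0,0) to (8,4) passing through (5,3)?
224

Reasoning: To (5,3): C(8,5)=56. From there: C(4,3)=4. Total: 224.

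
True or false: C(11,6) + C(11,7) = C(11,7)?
False
Pascal's identity gives C(12,7) = 792, whereas C(11,7) = 330.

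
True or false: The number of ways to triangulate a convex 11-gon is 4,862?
Triangulations of a convex 11-gon are counted by the Catalan number C_9: C_9 = C(18,9)/(9+1) = 48,620/10 = 4,862.
Final answer: True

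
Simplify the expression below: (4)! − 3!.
18

Solution: (4)! − 3! = (4)·3! − 3! = (4−1)·3! = 3·3! = 18.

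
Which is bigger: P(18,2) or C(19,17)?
P(18,2)

Explanation: P(18,2)=306, C(19,17)=171.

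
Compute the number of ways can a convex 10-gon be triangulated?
1,430

Solution: Using the Catalan number formula: C_n = C(2n, n) / (n+1)
C_8 = C(16, 8) / (8+1)
     = 12870 / 9
     = 1,430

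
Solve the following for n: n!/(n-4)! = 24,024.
n!/(n-4)! = n×(n-1)×(n-2)×(n-3), a product of 4 consecutive integers ≈ (n−1.5)^4. 24,024^(1/4) + 1.5 ≈ 13.9; check n = 14: 14×13×12×11 = 24,024 ✓. So n = 14.

Answer: 14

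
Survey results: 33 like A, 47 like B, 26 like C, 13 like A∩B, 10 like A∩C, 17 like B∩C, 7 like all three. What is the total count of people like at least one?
73

Reasoning: |A∪B∪C| = 33+47+26-13-10-17+7 = 73.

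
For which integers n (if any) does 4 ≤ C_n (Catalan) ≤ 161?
3, 4, 5, 6

Explanation: C_2=2; C_3=5; C_4=14; C_5=42; C_6=132; C_7=429. So valid n = 3, 4, 5, 6.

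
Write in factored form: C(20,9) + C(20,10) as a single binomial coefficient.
By Pascal's identity: C(20,9) + C(20,10) = C(21,10) = 352,716.
Final answer: C(21,10)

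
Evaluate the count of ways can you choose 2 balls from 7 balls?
21

Solution: C(7,2) = 7! / (2! × (7-2)!)
         = 7! / (2! × 5!)
         = 21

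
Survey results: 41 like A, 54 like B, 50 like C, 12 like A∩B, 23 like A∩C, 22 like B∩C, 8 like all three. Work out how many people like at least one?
96

Working:
|A∪B∪C| = 41+54+50-12-23-22+8 = 96.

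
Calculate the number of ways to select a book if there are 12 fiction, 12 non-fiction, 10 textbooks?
By the addition principle: 12 + 12 + 10 = 34.
Final answer: 34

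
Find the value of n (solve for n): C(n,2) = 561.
34

C(n,2) = n(n−1)/2! is increasing in n, and n(n−1) = 2!·561 = 1,122 ≈ (n−0.5)^2 gives n ≈ 34.0. Check: C(32,2) = 496, C(33,2) = 528, C(34,2) = 561 ✓. So n = 34.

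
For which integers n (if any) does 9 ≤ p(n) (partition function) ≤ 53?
6, 7, 8, 9, 10

Explanation: Tabulating p(n) via p(n) = p(n−1) + p(n−2) − p(n−5) − p(n−7) + …: p(5)=7; p(6)=11; p(7)=15; p(8)=22; p(9)=30; p(10)=42; p(11)=56. So valid n = 6, 7, 8, 9, 10.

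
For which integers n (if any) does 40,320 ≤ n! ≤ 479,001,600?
8, 9, 10, 11, 12

Reasoning: n! is strictly increasing; 8! = 40,320 and 12! = 479,001,600, so valid n = 8, 9, 10, 11, 12.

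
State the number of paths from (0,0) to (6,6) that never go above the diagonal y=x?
132

Solution: Counted by the Catalan number C_6: C_6 = C(12,6)/(6+1) = 924/7 = 132.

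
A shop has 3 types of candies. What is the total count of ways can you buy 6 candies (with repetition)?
28
Stars and bars: C(6+3-1, 6) = C(8, 6) = 28.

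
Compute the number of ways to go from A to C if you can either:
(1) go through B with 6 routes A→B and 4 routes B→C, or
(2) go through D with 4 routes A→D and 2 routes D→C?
32

Working:
Route via B: 6×4=24. Route via D: 4×2=8. Total: 32.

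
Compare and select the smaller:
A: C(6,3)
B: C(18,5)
A
A=C(6,3)=20, B=C(18,5)=8,568.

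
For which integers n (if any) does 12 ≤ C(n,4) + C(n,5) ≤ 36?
C(5,4)+C(5,5)=6; C(6,4)+C(6,5)=21; C(7,4)+C(7,5)=56. So valid n = 6.
Final answer: 6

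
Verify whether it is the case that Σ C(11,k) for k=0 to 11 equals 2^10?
False

Solution: Binomial theorem: Σ C(11,k) = (1+1)^11 = 2^11 = 2,048; RHS 2^10 = 1,024.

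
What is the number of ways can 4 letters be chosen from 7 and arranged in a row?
840

Explanation: P(7,4) = 7!/(7-4)! = 840.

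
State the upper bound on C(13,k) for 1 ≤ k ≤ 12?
C(13,k) is maximised at the centre of the row: C(13,6) = 1,716.
Final answer: 1,716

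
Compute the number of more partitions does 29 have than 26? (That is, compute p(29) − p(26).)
2,129
Pentagonal recurrence p(n) = p(n−1) + p(n−2) − p(n−5) − p(n−7) + …: p(29) = p(28) + p(27) − p(24) − p(22) + p(17) + p(14) − p(7) − p(3) = 3,718 + 3,010 − 1,575 − 1,002 + 297 + 135 − 15 − 3 = 4,565.
p(26) = p(25) + p(24) − p(21) − p(19) + p(14) + p(11) − p(4) − p(0) = 1,958 + 1,575 − 792 − 490 + 135 + 56 − 5 − 1 = 2,436.
Difference = 4,565 − 2,436 = 2,129.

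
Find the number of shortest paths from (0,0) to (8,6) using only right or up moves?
Choose 8 rights from 14 moves: C(14,8) = 3,003.

Answer: 3,003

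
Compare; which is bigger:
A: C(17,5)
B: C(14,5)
A

A=C(17,5)=6,188, B=C(14,5)=2,002.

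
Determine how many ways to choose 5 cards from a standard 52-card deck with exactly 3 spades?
13 spades and 39 non-spades: C(13,3) × C(39,2) = 286 × 741 = 211,926.

Answer: 211,926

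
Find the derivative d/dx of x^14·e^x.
(14x^13 + x^14)e^x

Product rule: d/dx[x^14]·e^x + x^14·d/dx[e^x] = 14x^{13}e^x + x^14e^x.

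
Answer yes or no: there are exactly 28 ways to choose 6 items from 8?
Yes

Working:
C(8,6) = 28.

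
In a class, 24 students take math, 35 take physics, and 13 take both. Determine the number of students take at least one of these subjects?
|A∪B| = |A|+|B|-|A∩B| = 24+35-13 = 46.

Answer: 46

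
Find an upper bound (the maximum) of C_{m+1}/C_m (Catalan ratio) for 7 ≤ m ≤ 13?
18/5

C_{m+1}/C_m = 2(2m+1)/(m+2), which increases with m. Maximum at m = 13: 2·27/15 = 18/5.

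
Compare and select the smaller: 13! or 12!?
12!

Explanation: 13!=6,227,020,800, 12!=479,001,600. 13! > 12!.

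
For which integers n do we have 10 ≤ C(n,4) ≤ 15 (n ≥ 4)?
C(5,4)=5; C(6,4)=15; C(7,4)=35. So valid n = 6.

Answer: 6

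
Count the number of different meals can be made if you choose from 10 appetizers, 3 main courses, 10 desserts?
300

Explanation: By the multiplication principle: 10 × 3 × 10 = 300.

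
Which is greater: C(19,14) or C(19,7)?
C(19,14)=11,628, C(19,7)=50,388.

Answer: C(19,7)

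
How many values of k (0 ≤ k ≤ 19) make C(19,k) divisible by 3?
14

Checking C(19,k) mod 3 for k = 0..19: divisible at k = 2, 3, 4, 5, 6, 7, 8, 11, 12, 13, 14, 15, 16, 17. That's 14 values.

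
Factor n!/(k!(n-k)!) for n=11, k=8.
C(11,8) = 165
This is the binomial coefficient C(11,8) = 165.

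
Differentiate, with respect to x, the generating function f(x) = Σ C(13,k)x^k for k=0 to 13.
Σ k·C(13,k)x^(k-1) for k=1 to 13

Working:
Term-by-term differentiation gives Σ k·C(13,k)x^{k-1} for k=1 to 13.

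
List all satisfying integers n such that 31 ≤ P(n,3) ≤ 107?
5

P(4,3)=24; P(5,3)=60; P(6,3)=120. So valid n = 5.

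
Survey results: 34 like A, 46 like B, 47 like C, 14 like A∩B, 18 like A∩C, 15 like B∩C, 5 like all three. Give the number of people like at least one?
85

Explanation: |A∪B∪C| = 34+46+47-14-18-15+5 = 85.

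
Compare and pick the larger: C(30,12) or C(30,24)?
C(30,12)

Working:
C(30,12)=86,493,225, C(30,24)=593,775.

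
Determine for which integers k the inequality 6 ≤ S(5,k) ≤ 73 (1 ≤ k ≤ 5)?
2, 3, 4

Explanation: S(5,1)=1; S(5,2)=15; S(5,3)=25; S(5,4)=10; S(5,5)=1. So valid k = 2, 3, 4.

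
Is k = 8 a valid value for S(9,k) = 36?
Yes
S(9,8) = 8·S(8,8) + S(8,7) = 8·1 + 28 = 36, which equals 36.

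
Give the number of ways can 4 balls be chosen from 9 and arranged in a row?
P(9,4) = 9!/(9-4)! = 3,024.
Final answer: 3,024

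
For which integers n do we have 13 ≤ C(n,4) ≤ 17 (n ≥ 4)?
6

Working:
C(5,4)=5; C(6,4)=15; C(7,4)=35. So valid n = 6.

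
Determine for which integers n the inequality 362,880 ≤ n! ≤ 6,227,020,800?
n! is strictly increasing; 9! = 362,880 and 13! = 6,227,020,800, so valid n = 9, 10, 11, 12, 13.
Final answer: 9, 10, 11, 12, 13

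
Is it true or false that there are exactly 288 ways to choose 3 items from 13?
C(13,3) = 286 ≠ 288.

Answer: False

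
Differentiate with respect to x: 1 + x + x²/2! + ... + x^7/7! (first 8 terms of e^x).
1 + x + x²/2! + ... + x^6/6!

Working:
Differentiating term by term gives the first 7 terms of e^x.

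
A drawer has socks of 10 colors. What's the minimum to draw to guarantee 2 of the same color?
11

Reasoning: Worst case: 1 of each = 10. One more: 11.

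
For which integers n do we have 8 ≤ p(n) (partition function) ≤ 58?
6, 7, 8, 9, 10, 11

Explanation: Tabulating p(n) via p(n) = p(n−1) + p(n−2) − p(n−5) − p(n−7) + …: p(5)=7; p(6)=11; p(7)=15; p(8)=22; p(9)=30; p(10)=42; p(11)=56; p(12)=77. So valid n = 6, 7, 8, 9, 10, 11.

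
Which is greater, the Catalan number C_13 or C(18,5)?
C_13 = C(26,13)/(13+1) = 10,400,600/14 = 742,900; C(18,5) = 8,568.
Final answer: C_13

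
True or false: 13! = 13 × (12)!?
By definition n! = n × (n-1)!, so 13! = 13 × 12!.
Final answer: True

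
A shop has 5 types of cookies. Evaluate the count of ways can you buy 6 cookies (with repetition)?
210
Stars and bars: C(6+5-1, 6) = C(10, 6) = 210.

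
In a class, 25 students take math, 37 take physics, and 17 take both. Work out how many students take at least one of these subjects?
|A∪B| = |A|+|B|-|A∩B| = 25+37-17 = 45.

Answer: 45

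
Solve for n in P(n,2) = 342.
19

P(n,2) = n(n−1) is increasing in n; n(n−1) ≈ (n−0.5)^2 = 342 gives n ≈ 19.0. Check: P(17,2) = 272, P(18,2) = 306, P(19,2) = 342 ✓. So n = 19.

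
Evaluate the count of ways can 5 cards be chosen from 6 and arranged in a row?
720

Solution: P(6,5) = 6!/(6-5)! = 720.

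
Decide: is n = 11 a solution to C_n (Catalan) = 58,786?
Yes

Working:
C_11 = C(22,11)/(11+1) = 705,432/12 = 58,786, which equals 58,786.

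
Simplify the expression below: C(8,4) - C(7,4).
35
C(8,4) - C(7,4) = C(7,3) = 35.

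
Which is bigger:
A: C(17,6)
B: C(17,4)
A

Reasoning: A=C(17,6)=12,376, B=C(17,4)=2,380.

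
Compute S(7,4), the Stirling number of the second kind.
350

Working:
Using the Stirling recurrence: S(n,k) = k·S(n-1,k) + S(n-1,k-1)
S(7,4) = 4·S(6,4) + S(6,3)
         = 4·65 + 90
         = 260 + 90
         = 350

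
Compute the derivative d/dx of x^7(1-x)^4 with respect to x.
7x^6(1-x)^4 - 4x^7(1-x)^3

Solution: Product rule: 7x^{6}(1-x)^{4} + x^7·(-4)(1-x)^{3}.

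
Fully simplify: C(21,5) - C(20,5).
C(21,5) - C(20,5) = C(20,4) = 4,845.

Answer: 4,845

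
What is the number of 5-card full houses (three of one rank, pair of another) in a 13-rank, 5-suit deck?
15,600

Reasoning: Triple rank: 13. Triple suits: C(5,3)=10. Pair rank: 12. Pair suits: C(5,2)=10. Total: 15,600.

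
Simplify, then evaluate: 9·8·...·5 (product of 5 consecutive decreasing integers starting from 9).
15,120
This is P(9,5) = 9!/(4)! = 15,120.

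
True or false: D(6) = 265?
True

Explanation: Derangements of 6 elements: D(6) = (6-1)·[D(5) + D(4)] = 5·[44 + 9] = 265.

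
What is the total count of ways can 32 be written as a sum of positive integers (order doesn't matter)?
8,349

Solution: Pentagonal recurrence p(n) = p(n−1) + p(n−2) − p(n−5) − p(n−7) + …: p(32) = p(31) + p(30) − p(27) − p(25) + p(20) + p(17) − p(10) − p(6) = 6,842 + 5,604 − 3,010 − 1,958 + 627 + 297 − 42 − 11 = 8,349.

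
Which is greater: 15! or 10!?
15!

Reasoning: 15!=1,307,674,368,000, 10!=3,628,800. 15! > 10!.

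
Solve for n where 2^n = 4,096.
12

Explanation: 4,096 = 1,024 × 4 = 2^10 × 2^2 = 2^12, so n = 12.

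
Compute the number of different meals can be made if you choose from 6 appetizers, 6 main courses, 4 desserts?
By the multiplication principle: 6 × 6 × 4 = 144.

Answer: 144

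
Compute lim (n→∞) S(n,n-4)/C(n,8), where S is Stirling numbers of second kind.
105

The leading term of S(n,n-4) as a polynomial in n is (7)!!·C(n,8), so the ratio → (7)!! = 105.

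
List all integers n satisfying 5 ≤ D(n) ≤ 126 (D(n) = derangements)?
4, 5
Using D(n) = (n−1)[D(n−1) + D(n−2)] with D(1)=0, D(2)=1: D(3)=2; D(4)=9; D(5)=44; D(6)=265. So valid n = 4, 5.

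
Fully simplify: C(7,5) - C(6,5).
C(7,5) - C(6,5) = C(6,4) = 15.
Final answer: 15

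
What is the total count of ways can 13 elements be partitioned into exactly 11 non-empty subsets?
2,431
This equals S(13,11), the Stirling number of the 2nd kind.
Using the Stirling recurrence: S(n,k) = k·S(n-1,k) + S(n-1,k-1)
S(13,11) = 11·S(12,11) + S(12,10)
         = 11·66 + 1705
         = 726 + 1705
         = 2,431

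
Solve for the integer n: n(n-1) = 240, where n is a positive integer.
16

Explanation: n² − n − 240 = 0, so n = (1 ± √(1 + 4·240))/2 = (1 ± √961)/2 = (1 ± 31)/2, i.e. n = 16 or n = -15. Taking the positive root, n = 16 (check: 16×15 = 240).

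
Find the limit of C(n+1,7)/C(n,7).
1
Both numerator and denominator grow as n^7/7! for large n, so the ratio → 1.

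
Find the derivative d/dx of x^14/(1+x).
(14x^13(1+x) - x^14)/(1+x)²

Quotient rule: [14x^{13}(1+x) - x^14]/(1+x)².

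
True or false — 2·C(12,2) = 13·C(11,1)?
Absorption identity k·C(n,k) = n·C(n-1,k-1). LHS = 2·66 = 132; RHS = 13·11 = 143.

Answer: False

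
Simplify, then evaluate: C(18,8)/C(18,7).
11/8

C(n,k+1)/C(n,k) = (n−k)/(k+1). Here (18−7)/(7+1) = 11/8 = 11/8.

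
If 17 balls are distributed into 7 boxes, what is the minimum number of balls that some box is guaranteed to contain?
3

Working:
Pigeonhole: ⌈17/7⌉ = 3.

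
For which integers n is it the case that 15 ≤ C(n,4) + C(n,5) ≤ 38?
C(5,4)+C(5,5)=6; C(6,4)+C(6,5)=21; C(7,4)+C(7,5)=56. So valid n = 6.

Answer: 6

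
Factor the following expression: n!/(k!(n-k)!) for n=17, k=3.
C(17,3) = 680

Explanation: This is the binomial coefficient C(17,3) = 680.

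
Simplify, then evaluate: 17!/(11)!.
8,910,720

Reasoning: This equals 17×16×...×12 = 8,910,720.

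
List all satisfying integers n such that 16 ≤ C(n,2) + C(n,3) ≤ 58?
5, 6, 7

Reasoning: C(4,2)+C(4,3)=10; C(5,2)+C(5,3)=20; C(6,2)+C(6,3)=35; C(7,2)+C(7,3)=56; C(8,2)+C(8,3)=84. So valid n = 5, 6, 7.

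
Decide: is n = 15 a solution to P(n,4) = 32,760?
P(15,4) = 15·14·13·12 = 32,760, which equals 32,760.
Final answer: Yes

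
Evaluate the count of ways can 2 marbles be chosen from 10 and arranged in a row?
P(10,2) = 10!/(10-2)! = 90.

Answer: 90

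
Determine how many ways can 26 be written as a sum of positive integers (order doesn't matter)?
2,436

Explanation: Pentagonal recurrence p(n) = p(n−1) + p(n−2) − p(n−5) − p(n−7) + …: p(26) = p(25) + p(24) − p(21) − p(19) + p(14) + p(11) − p(4) − p(0) = 1,958 + 1,575 − 792 − 490 + 135 + 56 − 5 − 1 = 2,436.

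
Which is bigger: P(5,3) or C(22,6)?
P(5,3)=60, C(22,6)=74,613.
Final answer: C(22,6)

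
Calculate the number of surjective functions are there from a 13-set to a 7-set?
Onto functions = 7! × S(13,7)
First compute S(13,7) via recurrence:
Using the Stirling recurrence: S(n,k) = k·S(n-1,k) + S(n-1,k-1)
S(13,7) = 7·S(12,7) + S(12,6)
         = 7·627396 + 1323652
         = 4391772 + 1323652
         = 5,715,424
Then: 5040 × 5715424 = 28,805,736,960

Answer: 28,805,736,960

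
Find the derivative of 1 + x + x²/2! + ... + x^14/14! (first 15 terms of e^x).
Differentiating term by term gives the first 14 terms of e^x.
Final answer: 1 + x + x²/2! + ... + x^13/13!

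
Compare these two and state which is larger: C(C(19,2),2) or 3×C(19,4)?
C(C(19,2),2)

C(C(19,2),2)=14,535, 3×C(19,4)=11,628.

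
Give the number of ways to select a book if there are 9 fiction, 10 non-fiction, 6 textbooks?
25

Working:
By the addition principle: 9 + 10 + 6 = 25.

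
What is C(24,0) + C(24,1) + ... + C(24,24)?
16,777,216
Sum of binomial coefficients = 2^24 = 16,777,216.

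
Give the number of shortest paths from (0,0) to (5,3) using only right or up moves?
Choose 5 rights from 8 moves: C(8,5) = 56.

Answer: 56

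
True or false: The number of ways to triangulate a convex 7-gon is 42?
True

Triangulations of a convex 7-gon are counted by the Catalan number C_5: C_5 = C(10,5)/(5+1) = 252/6 = 42.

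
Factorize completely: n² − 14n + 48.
(n − 6)(n − 8)

Working:
Seek roots whose sum is 14 and product is 48: (6, 8). So n² − 14n + 48 = (n − 6)(n − 8).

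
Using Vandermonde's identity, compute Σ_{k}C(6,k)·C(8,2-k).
91

= C(6+8,2) = C(14,2) = 91.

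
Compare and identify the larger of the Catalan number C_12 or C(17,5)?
C_12 = C(24,12)/(12+1) = 2,704,156/13 = 208,012; C(17,5) = 6,188.
Final answer: C_12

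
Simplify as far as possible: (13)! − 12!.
5,748,019,200

Solution: (13)! − 12! = (13)·12! − 12! = (13−1)·12! = 12·12! = 5,748,019,200.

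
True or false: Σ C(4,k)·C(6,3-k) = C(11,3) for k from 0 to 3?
False

Solution: Vandermonde's identity gives C(10,3) = 120; RHS C(11,3) = 165.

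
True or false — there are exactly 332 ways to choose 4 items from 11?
False
C(11,4) = 330 ≠ 332.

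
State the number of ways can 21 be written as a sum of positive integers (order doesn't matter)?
Pentagonal recurrence p(n) = p(n−1) + p(n−2) − p(n−5) − p(n−7) + …: p(21) = p(20) + p(19) − p(16) − p(14) + p(9) + p(6) = 627 + 490 − 231 − 135 + 30 + 11 = 792.

Answer: 792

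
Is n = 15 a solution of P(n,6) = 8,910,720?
No

Reasoning: P(15,6) = 15·14·13·12·11·10 = 3,603,600, which does not equal 8,910,720.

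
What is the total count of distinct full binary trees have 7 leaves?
132

Using the Catalan number formula: C_n = C(2n, n) / (n+1)
C_6 = C(12, 6) / (6+1)
     = 924 / 7
     = 132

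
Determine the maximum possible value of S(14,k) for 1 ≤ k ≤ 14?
63,436,373

Reasoning: Row S(14,k) for k = 1..14 (via S(n,k) = k·S(n−1,k) + S(n−1,k−1)): 1, 8,191, 788,970, 10,391,745, 40,075,035, 63,436,373, 49,329,280, 20,912,320, 5,135,130, 752,752, 66,066, 3,367, 91, 1. The row is unimodal; maximum at k = 6: 63,436,373.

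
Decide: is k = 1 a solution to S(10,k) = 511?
No

Working:
S(10,1) = 1·S(9,1) + S(9,0) = 1·1 + 0 = 1, which does not equal 511.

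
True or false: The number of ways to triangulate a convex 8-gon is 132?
True

Solution: Triangulations of a convex 8-gon are counted by the Catalan number C_6: C_6 = C(12,6)/(6+1) = 924/7 = 132.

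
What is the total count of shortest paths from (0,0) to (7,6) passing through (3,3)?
700

Working:
To (3,3): C(6,3)=20. From there: C(7,4)=35. Total: 700.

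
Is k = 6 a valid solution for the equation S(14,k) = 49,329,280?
No

S(14,6) = 6·S(13,6) + S(13,5) = 6·9,321,312 + 7,508,501 = 63,436,373, which does not equal 49,329,280.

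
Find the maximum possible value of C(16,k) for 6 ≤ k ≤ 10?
C(16,k) is maximised at the centre of the row: C(16,8) = 12,870.

Answer: 12,870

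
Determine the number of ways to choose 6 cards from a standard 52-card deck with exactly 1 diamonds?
7,484,841

Working:
13 diamonds and 39 non-diamonds: C(13,1) × C(39,5) = 13 × 575757 = 7,484,841.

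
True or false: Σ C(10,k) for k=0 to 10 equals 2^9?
False

Reasoning: Binomial theorem: Σ C(10,k) = (1+1)^10 = 2^10 = 1,024; RHS 2^9 = 512.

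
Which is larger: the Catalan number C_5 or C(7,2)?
C_5 = C(10,5)/(5+1) = 252/6 = 42; C(7,2) = 21.

Answer: C_5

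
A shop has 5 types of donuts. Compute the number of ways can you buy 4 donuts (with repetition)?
70

Reasoning: Stars and bars: C(4+5-1, 4) = C(8, 4) = 70.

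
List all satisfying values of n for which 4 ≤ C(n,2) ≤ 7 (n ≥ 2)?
4

Solution: C(3,2)=3; C(4,2)=6; C(5,2)=10. So valid n = 4.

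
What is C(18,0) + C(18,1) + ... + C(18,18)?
262,144

Reasoning: Sum of binomial coefficients = 2^18 = 262,144.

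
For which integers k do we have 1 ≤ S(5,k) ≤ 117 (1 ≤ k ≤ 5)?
1, 2, 3, 4, 5

Working:
S(5,1)=1; S(5,2)=15; S(5,3)=25; S(5,4)=10; S(5,5)=1. So valid k = 1, 2, 3, 4, 5.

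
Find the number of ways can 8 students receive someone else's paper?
14,833

Solution: Using D(n) = (n-1)[D(n-1) + D(n-2)]:
D(8) = (8-1) × [D(7) + D(6)]
      = 7 × [1854 + 265]
      = 7 × 2119
      = 14,833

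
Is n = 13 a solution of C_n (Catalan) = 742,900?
Yes

Explanation: C_13 = C(26,13)/(13+1) = 10,400,600/14 = 742,900, which equals 742,900.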